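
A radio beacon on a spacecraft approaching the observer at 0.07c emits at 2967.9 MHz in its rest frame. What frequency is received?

3183.5 MHz

Relativistic Doppler for frequency: f' = f₀ · √((1 + β)/(1 − β)).
f' = 2967.9 × √(1.0700/0.9300) = 2967.9 × 1.07263 ≈ 3183.5 MHz.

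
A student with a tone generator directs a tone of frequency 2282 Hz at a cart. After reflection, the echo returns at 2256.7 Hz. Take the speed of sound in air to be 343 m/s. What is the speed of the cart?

1.91 m/s

Double Doppler shift off a moving reflector: f₂ = f₀ · (v + u)/(v − u) (u > 0 toward emitter).
Rearranging, u = v · (f₂ − f₀)/(f₂ + f₀) = 343 × -25.3/4538.7 ≈ -1.91 m/s.
So the cart is moving at 1.91 m/s away from the emitter.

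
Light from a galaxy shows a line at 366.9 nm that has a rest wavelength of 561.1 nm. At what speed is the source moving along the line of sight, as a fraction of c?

λ'/λ₀ = 0.6539 < 1 (blueshift), so the source is approaching.
λ'/λ₀ = √((1 − β)/(1 + β)) for an approaching source ⇒ β = (1 − r²)/(1 + r²) with r = λ'/λ₀.
β = (1 − 0.4276)/(1 + 0.4276) ≈ 0.401.

0.401c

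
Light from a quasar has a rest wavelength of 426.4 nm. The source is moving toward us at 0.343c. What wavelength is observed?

298.2 nm

Relativistic Doppler for wavelength: λ' = λ₀ · √((1 − β)/(1 + β)).
λ' = 426.4 × √(0.6570/1.3430) = 426.4 × 0.69943 ≈ 298.2 nm.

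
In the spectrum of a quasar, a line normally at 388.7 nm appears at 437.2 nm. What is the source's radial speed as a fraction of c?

λ'/λ₀ = 1.1248 > 1 (redshift), so the source is receding.
λ'/λ₀ = √((1 + β)/(1 − β)) for a receding source ⇒ β = (r² − 1)/(r² + 1) with r = λ'/λ₀.
β = (1.2651 − 1)/(1.2651 + 1) ≈ 0.117.

0.117c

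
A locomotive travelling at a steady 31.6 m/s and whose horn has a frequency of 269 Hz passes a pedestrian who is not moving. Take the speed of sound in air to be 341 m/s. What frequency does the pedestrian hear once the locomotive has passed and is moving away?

Receding: f₂ = f · v/(v + v_s) = 269 × 341/372.6 ≈ 246 Hz.

246 Hz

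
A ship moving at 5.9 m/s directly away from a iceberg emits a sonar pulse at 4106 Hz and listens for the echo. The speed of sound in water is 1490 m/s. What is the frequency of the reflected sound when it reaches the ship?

4074 Hz

The iceberg receives the sound from a moving source: f₁ = f₀ · v/(v + v_e) = 4106 × 1490/1495.9 ≈ 4090 Hz.
On the return leg the ship is a moving observer: f₂ = f₁ · (v − v_e)/v = 4090 × 1484.1/1490 ≈ 4074 Hz.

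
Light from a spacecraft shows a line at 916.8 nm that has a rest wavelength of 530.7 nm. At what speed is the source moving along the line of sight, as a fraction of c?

λ'/λ₀ = 1.7275 > 1 (redshift), so the source is receding.
λ'/λ₀ = √((1 + β)/(1 − β)) for a receding source ⇒ β = (r² − 1)/(r² + 1) with r = λ'/λ₀.
β = (2.9844 − 1)/(2.9844 + 1) ≈ 0.498.

0.498c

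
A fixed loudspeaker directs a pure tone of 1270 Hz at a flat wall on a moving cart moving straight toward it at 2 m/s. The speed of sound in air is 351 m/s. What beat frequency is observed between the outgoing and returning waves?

At the flat wall on a moving cart (a moving observer), f₁ = f₀ · (v + u)/v = 1270 × 353/351 ≈ 1277.24 Hz.
On reflection it acts as a source moving toward the stationary detector: f₂ = f₁ · v/(v − u) = 1277.24 × 351/349 ≈ 1284.56 Hz.
Beat frequency: |f₂ − f₀| = 2u·f₀/(v − u) = 2 × 2 × 1270/349 ≈ 14.6 Hz.

14.6 Hz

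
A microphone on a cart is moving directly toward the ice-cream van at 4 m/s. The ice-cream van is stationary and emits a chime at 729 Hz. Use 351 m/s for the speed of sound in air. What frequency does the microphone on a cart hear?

Moving observer, stationary source: f' = f · (v + v_o)/v.
f' = 729 × (351 + 4)/351 = 729 × 355/351 ≈ 737 Hz.

737 Hz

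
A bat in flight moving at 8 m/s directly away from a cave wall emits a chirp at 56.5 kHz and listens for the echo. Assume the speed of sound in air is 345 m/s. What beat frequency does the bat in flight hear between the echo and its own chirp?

2561 Hz

The cave wall receives the sound from a moving source: f₁ = f₀ · v/(v + v_e) = 56.5 × 345/353 ≈ 55.22 kHz.
On the return leg the bat in flight is a moving observer: f₂ = f₁ · (v − v_e)/v = 55.22 × 337/345 ≈ 53.94 kHz.
Equivalently f₂ = f₀ · (v − v_e)/(v + v_e).
Beat against the emitted tone (with f₀ = 56500 Hz): |f₂ − f₀| = 2v_e·f₀/(v + v_e) = 2 × 8 × 56500/353 ≈ 2561 Hz.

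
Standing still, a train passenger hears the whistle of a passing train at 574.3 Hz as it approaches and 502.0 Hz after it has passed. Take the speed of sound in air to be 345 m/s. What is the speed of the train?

f₁/f₂ = (v + v_s)/(v − v_s), so v_s = v · (f₁ − f₂)/(f₁ + f₂).
v_s = 345 × (574.3 − 502.0)/(574.3 + 502.0) = 345 × 72.3/1076.3 ≈ 23.2 m/s.

23.2 m/s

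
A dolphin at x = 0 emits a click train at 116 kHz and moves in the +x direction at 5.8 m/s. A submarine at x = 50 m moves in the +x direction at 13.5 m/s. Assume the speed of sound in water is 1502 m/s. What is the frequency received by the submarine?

The observer lies on the +x side, so the source is heading toward the observer and the observer is heading away from the source.
Both move, so f' = f · (v − v_o)/(v − v_s).
f' = 116 × (1502 − 13.5)/(1502 − 5.8) = 116 × 1488.5/1496.2 ≈ 115.4 kHz.

115.4 kHz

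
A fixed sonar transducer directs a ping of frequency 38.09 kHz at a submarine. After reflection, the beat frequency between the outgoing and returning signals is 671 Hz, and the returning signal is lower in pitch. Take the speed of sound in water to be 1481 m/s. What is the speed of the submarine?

Double Doppler shift off a moving reflector: f₂ = f₀ · (v + u)/(v − u) (u > 0 toward emitter).
Returning signal is lower, so f₂ = f₀ − Δf = 38090 − 671 = 37419 Hz.
Rearranging, u = v · (f₂ − f₀)/(f₂ + f₀) = 1481 × -671/75509 ≈ -13.2 m/s.
So the submarine is moving at 13.2 m/s away from the emitter.

13.2 m/s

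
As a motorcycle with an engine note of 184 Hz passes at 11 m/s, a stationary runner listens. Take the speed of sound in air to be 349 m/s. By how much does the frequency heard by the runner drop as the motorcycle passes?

11.6 Hz

Approaching: f₁ = f · v/(v − v_s) = 184 × 349/338 ≈ 190.0 Hz.
Receding: f₂ = f · v/(v + v_s) = 184 × 349/360 ≈ 178.4 Hz.
Drop: f₁ − f₂ = 2f·v·v_s/(v² − v_s²) = 2 × 184 × 349 × 11/(349² − 11²) ≈ 11.6 Hz.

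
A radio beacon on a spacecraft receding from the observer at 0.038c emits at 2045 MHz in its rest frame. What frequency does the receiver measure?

Relativistic Doppler for frequency: f' = f₀ · √((1 − β)/(1 + β)).
f' = 2045 × √(0.9620/1.0380) = 2045 × 0.96270 ≈ 1968.7 MHz.

1968.7 MHz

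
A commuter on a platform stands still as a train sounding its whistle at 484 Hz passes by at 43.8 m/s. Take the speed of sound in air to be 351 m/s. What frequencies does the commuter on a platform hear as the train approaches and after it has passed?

553 Hz approaching; 430 Hz receding

Approaching: f₁ = f · v/(v − v_s) = 484 × 351/307.2 ≈ 553 Hz.
Receding: f₂ = f · v/(v + v_s) = 484 × 351/394.8 ≈ 430 Hz.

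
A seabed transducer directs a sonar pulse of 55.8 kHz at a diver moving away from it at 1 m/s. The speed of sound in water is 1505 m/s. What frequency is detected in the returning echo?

55.7 kHz

At the diver (a moving observer), f₁ = f₀ · (v − u)/v = 55.8 × 1504/1505 ≈ 55.8 kHz.
The reflection then acts as a moving source: f₂ = f₁ · v/(v + u) ≈ 55.7 kHz.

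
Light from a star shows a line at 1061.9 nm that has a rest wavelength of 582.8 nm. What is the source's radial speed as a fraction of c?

λ'/λ₀ = 1.8221 > 1 (redshift), so the source is receding.
λ'/λ₀ = √((1 + β)/(1 − β)) for a receding source ⇒ β = (r² − 1)/(r² + 1) with r = λ'/λ₀.
β = (3.3199 − 1)/(3.3199 + 1) ≈ 0.537.

0.537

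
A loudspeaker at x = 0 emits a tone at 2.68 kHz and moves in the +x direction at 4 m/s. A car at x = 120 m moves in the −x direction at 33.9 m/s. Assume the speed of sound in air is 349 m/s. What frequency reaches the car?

2.97 kHz

The observer lies on the +x side, so the source is heading toward the observer and the observer is heading toward the source.
With source approaching and observer approaching, f' = f · (v + v_o)/(v − v_s).
f' = 2.68 × (349 + 33.9)/(349 − 4) = 2.68 × 382.9/345 ≈ 2.97 kHz.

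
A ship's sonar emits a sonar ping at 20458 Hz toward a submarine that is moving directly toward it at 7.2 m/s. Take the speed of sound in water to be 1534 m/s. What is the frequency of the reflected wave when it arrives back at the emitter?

20651 Hz

The submarine first receives the wave as a moving observer: f₁ = f₀ · (v + u)/v = 20458 × (1534 + 7.2)/1534 ≈ 20554 Hz.
On reflection it acts as a source moving toward the stationary detector: f₂ = f₁ · v/(v − u) = 20554 × 1534/1526.8 ≈ 20651 Hz.
Equivalently f₂ = f₀ · (v + u)/(v − u).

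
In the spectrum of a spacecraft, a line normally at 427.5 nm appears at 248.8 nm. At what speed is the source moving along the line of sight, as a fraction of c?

0.494c

λ'/λ₀ = 0.5820 < 1 (blueshift), so the source is approaching.
λ'/λ₀ = √((1 − β)/(1 + β)) for an approaching source ⇒ β = (1 − r²)/(1 + r²) with r = λ'/λ₀.
β = (1 − 0.3387)/(1 + 0.3387) ≈ 0.494.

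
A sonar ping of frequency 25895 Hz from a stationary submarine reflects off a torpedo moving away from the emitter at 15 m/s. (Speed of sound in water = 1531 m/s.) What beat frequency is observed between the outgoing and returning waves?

502 Hz

The torpedo first receives the wave as a moving observer: f₁ = f₀ · (v − u)/v = 25895 × (1531 − 15)/1531 ≈ 25641 Hz.
On reflection it acts as a source moving away from the stationary detector: f₂ = f₁ · v/(v + u) = 25641 × 1531/1546 ≈ 25393 Hz.
Beat frequency: |f₂ − f₀| = 2u·f₀/(v + u) = 2 × 15 × 25895/1546 ≈ 502 Hz.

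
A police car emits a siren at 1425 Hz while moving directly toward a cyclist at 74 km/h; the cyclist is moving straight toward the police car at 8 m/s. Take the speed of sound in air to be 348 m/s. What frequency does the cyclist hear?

74 km/h = 20.56 m/s.
With source approaching and observer approaching, f' = f · (v + v_o)/(v − v_s).
f' = 1425 × (348 + 8)/(348 − 20.56) = 1425 × 356/327.44 ≈ 1549 Hz.

1549 Hz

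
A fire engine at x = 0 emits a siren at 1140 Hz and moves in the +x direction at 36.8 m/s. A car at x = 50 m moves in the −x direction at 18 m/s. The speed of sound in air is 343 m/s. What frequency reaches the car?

The observer lies on the +x side, so the source is heading toward the observer and the observer is heading toward the source.
With source approaching and observer approaching, f' = f · (v + v_o)/(v − v_s).
f' = 1140 × (343 + 18)/(343 − 36.8) = 1140 × 361/306.2 ≈ 1344 Hz.

1344 Hz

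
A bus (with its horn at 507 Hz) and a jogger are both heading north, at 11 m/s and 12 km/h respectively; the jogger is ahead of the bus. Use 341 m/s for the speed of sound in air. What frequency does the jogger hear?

12 km/h = 3.333 m/s.
The jogger is ahead, so the bus is moving toward it while the jogger is moving away from the bus.
With source approaching and observer receding, f' = f · (v − v_o)/(v − v_s).
f' = 507 × (341 − 3.333)/(341 − 11) = 507 × 337.67/330 ≈ 519 Hz.

519 Hz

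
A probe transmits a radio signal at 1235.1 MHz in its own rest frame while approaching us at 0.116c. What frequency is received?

1387.7 MHz

Relativistic Doppler for frequency: f' = f₀ · √((1 + β)/(1 − β)).
f' = 1235.1 × √(1.1160/0.8840) = 1235.1 × 1.12359 ≈ 1387.7 MHz.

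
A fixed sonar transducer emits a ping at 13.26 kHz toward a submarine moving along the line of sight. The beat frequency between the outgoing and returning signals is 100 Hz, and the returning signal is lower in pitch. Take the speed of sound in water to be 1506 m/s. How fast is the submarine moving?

5.7 m/s

Double Doppler shift off a moving reflector: f₂ = f₀ · (v + u)/(v − u) (u > 0 toward emitter).
Returning signal is lower, so f₂ = f₀ − Δf = 13260 − 100 = 13160 Hz.
Rearranging, u = v · (f₂ − f₀)/(f₂ + f₀) = 1506 × -100/26420 ≈ -5.7 m/s.
So the submarine is moving at 5.7 m/s away from the emitter.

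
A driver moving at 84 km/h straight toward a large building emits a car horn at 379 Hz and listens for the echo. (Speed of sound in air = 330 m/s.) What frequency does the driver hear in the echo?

84 km/h = 23.33 m/s.
The large building receives the sound from a moving source: f₁ = f₀ · v/(v − v_e) = 379 × 330/306.67 ≈ 408 Hz.
On the return leg the driver is a moving observer: f₂ = f₁ · (v + v_e)/v = 408 × 353.33/330 ≈ 437 Hz.
Equivalently f₂ = f₀ · (v + v_e)/(v − v_e).

437 Hz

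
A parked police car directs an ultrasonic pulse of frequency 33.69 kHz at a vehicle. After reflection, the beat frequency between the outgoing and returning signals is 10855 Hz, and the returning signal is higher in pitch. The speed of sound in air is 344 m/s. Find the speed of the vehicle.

Double Doppler shift off a moving reflector: f₂ = f₀ · (v + u)/(v − u) (u > 0 toward emitter).
Returning signal is higher, so f₂ = f₀ + Δf = 33690 + 10855 = 44545 Hz.
Rearranging, u = v · (f₂ − f₀)/(f₂ + f₀) = 344 × 10855/78235 ≈ 48 m/s.
So the vehicle is moving at 48 m/s toward the emitter.

48 m/s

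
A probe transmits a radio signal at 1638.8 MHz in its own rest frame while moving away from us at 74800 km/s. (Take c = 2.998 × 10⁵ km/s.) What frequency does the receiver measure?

β = v/c = 74800/299800 = 0.2495.
Relativistic Doppler for frequency: f' = f₀ · √((1 − β)/(1 + β)).
f' = 1638.8 × √(0.7505/1.2495) = 1638.8 × 0.77501 ≈ 1270.1 MHz.

1270.1 MHz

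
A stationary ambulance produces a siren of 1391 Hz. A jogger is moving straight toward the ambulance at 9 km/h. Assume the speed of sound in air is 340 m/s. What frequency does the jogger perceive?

9 km/h = 2.5 m/s.
Only the observer moves, toward the source, so f' = f · (v + v_o)/v.
f' = 1391 × (340 + 2.5)/340 = 1391 × 342.5/340 ≈ 1401 Hz.

1401 Hz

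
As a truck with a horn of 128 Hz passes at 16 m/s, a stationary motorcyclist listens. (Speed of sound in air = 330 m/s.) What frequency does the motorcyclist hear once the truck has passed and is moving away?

122 Hz

Receding: f₂ = f · v/(v + v_s) = 128 × 330/346 ≈ 122 Hz.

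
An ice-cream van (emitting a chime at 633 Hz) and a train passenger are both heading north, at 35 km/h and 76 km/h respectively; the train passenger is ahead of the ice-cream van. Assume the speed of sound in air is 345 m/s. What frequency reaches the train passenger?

35 km/h = 9.722 m/s; 76 km/h = 21.11 m/s.
The train passenger is ahead, so the ice-cream van is moving toward it while the train passenger is moving away from the ice-cream van.
General Doppler shift: f' = f · (v − v_o)/(v − v_s).
f' = 633 × (345 − 21.11)/(345 − 9.722) = 633 × 323.89/335.28 ≈ 611 Hz.

611 Hz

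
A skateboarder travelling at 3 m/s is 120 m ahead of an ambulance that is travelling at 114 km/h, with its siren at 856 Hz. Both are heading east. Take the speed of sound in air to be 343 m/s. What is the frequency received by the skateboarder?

114 km/h = 31.67 m/s.
The skateboarder is ahead, so the ambulance is moving toward it while the skateboarder is moving away from the ambulance.
General Doppler shift: f' = f · (v − v_o)/(v − v_s).
f' = 856 × (343 − 3)/(343 − 31.67) = 856 × 340/311.33 ≈ 935 Hz.

935 Hz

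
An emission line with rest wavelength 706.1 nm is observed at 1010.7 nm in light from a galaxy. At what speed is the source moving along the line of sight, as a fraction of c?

λ'/λ₀ = 1.4314 > 1 (redshift), so the source is receding.
λ'/λ₀ = √((1 + β)/(1 − β)) for a receding source ⇒ β = (r² − 1)/(r² + 1) with r = λ'/λ₀.
β = (2.0489 − 1)/(2.0489 + 1) ≈ 0.344.

0.344c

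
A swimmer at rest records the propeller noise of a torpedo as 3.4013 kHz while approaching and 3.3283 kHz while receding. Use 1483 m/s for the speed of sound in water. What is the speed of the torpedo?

f₁/f₂ = (v + v_s)/(v − v_s), so v_s = v · (f₁ − f₂)/(f₁ + f₂).
v_s = 1483 × (3.4013 − 3.3283)/(3.4013 + 3.3283) = 1483 × 0.0730/6.7296 ≈ 16.1 m/s.

16.1 m/s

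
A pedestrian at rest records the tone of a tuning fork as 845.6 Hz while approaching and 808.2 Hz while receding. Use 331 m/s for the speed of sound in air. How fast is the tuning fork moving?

f₁/f₂ = (v + v_s)/(v − v_s), so v_s = v · (f₁ − f₂)/(f₁ + f₂).
v_s = 331 × (845.6 − 808.2)/(845.6 + 808.2) = 331 × 37.4/1653.8 ≈ 7.5 m/s.

7.5 m/s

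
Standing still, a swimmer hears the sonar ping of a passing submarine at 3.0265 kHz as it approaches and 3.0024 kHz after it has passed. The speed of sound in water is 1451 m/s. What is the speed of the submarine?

f₁/f₂ = (v + v_s)/(v − v_s), so v_s = v · (f₁ − f₂)/(f₁ + f₂).
v_s = 1451 × (3.0265 − 3.0024)/(3.0265 + 3.0024) = 1451 × 0.0241/6.0289 ≈ 5.8 m/s.

5.8 m/s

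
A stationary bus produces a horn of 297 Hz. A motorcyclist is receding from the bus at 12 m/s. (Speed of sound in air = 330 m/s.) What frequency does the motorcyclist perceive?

286 Hz

Only the observer moves, away from the source, so f' = f · (v − v_o)/v.
f' = 297 × (330 − 12)/330 = 297 × 318/330 ≈ 286 Hz.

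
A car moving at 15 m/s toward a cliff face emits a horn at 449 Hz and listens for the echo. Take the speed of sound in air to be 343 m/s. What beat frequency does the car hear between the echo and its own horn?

41.1 Hz

The cliff face receives the sound from a moving source: f₁ = f₀ · v/(v − v_e) = 449 × 343/328 ≈ 469.5 Hz.
On the return leg the car is a moving observer: f₂ = f₁ · (v + v_e)/v = 469.5 × 358/343 ≈ 490.1 Hz.
Beat against the emitted tone: |f₂ − f₀| = 2v_e·f₀/(v − v_e) = 2 × 15 × 449/328 ≈ 41.1 Hz.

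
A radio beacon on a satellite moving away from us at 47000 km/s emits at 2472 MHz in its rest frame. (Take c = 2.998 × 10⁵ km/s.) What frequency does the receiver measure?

2110.6 MHz

β = v/c = 47000/299800 = 0.1568.
Relativistic Doppler for frequency: f' = f₀ · √((1 − β)/(1 + β)).
f' = 2472 × √(0.8432/1.1568) = 2472 × 0.85379 ≈ 2110.6 MHz.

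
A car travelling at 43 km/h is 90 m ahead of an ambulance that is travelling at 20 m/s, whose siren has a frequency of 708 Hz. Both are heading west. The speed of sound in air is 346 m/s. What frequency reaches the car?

725 Hz

43 km/h = 11.94 m/s.
The car is ahead, so the ambulance is moving toward it while the car is moving away from the ambulance.
General Doppler shift: f' = f · (v − v_o)/(v − v_s).
f' = 708 × (346 − 11.94)/(346 − 20) = 708 × 334.06/326 ≈ 725 Hz.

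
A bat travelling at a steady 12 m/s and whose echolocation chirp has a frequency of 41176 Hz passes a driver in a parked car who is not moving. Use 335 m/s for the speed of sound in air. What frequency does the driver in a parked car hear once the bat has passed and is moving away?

Receding: f₂ = f · v/(v + v_s) = 41176 × 335/347 ≈ 39752 Hz.

39752 Hz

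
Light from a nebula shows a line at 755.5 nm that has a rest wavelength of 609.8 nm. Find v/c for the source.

0.211

λ'/λ₀ = 1.2389 > 1 (redshift), so the source is receding.
λ'/λ₀ = √((1 + β)/(1 − β)) for a receding source ⇒ β = (r² − 1)/(r² + 1) with r = λ'/λ₀.
β = (1.5349 − 1)/(1.5349 + 1) ≈ 0.211.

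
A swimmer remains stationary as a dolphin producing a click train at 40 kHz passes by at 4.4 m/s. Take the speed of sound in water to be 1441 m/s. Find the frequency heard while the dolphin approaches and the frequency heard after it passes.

Approaching: f₁ = f · v/(v − v_s) = 40 × 1441/1436.6 ≈ 40.1 kHz.
Receding: f₂ = f · v/(v + v_s) = 40 × 1441/1445.4 ≈ 39.9 kHz.

40.1 kHz approaching; 39.9 kHz receding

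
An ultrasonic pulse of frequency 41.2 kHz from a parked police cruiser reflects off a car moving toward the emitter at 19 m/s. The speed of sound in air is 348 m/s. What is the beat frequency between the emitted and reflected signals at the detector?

At the car (a moving observer), f₁ = f₀ · (v + u)/v = 41.2 × 367/348 ≈ 43.45 kHz.
The reflection then acts as a moving source: f₂ = f₁ · v/(v − u) ≈ 45.96 kHz.
Beat frequency (with f₀ = 41200 Hz): |f₂ − f₀| = 2u·f₀/(v − u) = 2 × 19 × 41200/329 ≈ 4759 Hz.

4759 Hz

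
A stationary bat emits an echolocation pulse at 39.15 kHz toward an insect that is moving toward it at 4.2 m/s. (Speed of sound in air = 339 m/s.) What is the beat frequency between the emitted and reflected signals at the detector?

The insect first receives the wave as a moving observer: f₁ = f₀ · (v + u)/v = 39.15 × (339 + 4.2)/339 ≈ 39.635 kHz.
On reflection it acts as a source moving toward the stationary detector: f₂ = f₁ · v/(v − u) = 39.635 × 339/334.8 ≈ 40.132 kHz.
Equivalently f₂ = f₀ · (v + u)/(v − u).
Beat frequency (with f₀ = 39150 Hz): |f₂ − f₀| = 2u·f₀/(v − u) = 2 × 4.2 × 39150/334.8 ≈ 982 Hz.

982 Hz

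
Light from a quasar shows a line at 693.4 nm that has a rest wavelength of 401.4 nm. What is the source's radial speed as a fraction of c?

λ'/λ₀ = 1.7275 > 1 (redshift), so the source is receding.
λ'/λ₀ = √((1 + β)/(1 − β)) for a receding source ⇒ β = (r² − 1)/(r² + 1) with r = λ'/λ₀.
β = (2.9841 − 1)/(2.9841 + 1) ≈ 0.498.

0.498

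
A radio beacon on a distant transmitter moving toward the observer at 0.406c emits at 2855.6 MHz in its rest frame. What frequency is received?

4393.4 MHz

Relativistic Doppler for frequency: f' = f₀ · √((1 + β)/(1 − β)).
f' = 2855.6 × √(1.4060/0.5940) = 2855.6 × 1.53851 ≈ 4393.4 MHz.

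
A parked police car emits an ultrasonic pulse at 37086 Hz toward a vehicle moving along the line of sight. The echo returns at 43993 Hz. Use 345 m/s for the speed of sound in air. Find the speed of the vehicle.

Double Doppler shift off a moving reflector: f₂ = f₀ · (v + u)/(v − u) (u > 0 toward emitter).
Rearranging, u = v · (f₂ − f₀)/(f₂ + f₀) = 345 × 6907/81079 ≈ 29 m/s.
So the vehicle is moving at 29 m/s toward the emitter.

29 m/s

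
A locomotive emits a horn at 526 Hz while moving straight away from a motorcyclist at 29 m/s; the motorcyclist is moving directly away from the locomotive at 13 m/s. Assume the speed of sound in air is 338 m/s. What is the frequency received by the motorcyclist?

Both move, so f' = f · (v − v_o)/(v + v_s).
f' = 526 × (338 − 13)/(338 + 29) = 526 × 325/367 ≈ 466 Hz.

466 Hz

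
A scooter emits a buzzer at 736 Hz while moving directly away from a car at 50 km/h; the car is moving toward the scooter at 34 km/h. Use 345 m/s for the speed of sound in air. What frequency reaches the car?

727 Hz

50 km/h = 13.89 m/s; 34 km/h = 9.444 m/s.
Both move, so f' = f · (v + v_o)/(v + v_s).
f' = 736 × (345 + 9.444)/(345 + 13.89) = 736 × 354.44/358.89 ≈ 727 Hz.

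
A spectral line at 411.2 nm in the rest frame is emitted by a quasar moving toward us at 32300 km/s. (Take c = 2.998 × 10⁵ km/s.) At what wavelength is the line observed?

369.0 nm

β = v/c = 32300/299800 = 0.1077.
Relativistic Doppler for wavelength: λ' = λ₀ · √((1 − β)/(1 + β)).
λ' = 411.2 × √(0.8923/1.1077) = 411.2 × 0.89749 ≈ 369.0 nm.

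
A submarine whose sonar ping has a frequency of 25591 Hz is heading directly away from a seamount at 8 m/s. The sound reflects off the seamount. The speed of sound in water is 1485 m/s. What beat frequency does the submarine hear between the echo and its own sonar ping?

The seamount receives the sound from a moving source: f₁ = f₀ · v/(v + v_e) = 25591 × 1485/1493 ≈ 25454 Hz.
On the return leg the submarine is a moving observer: f₂ = f₁ · (v − v_e)/v = 25454 × 1477/1485 ≈ 25317 Hz.
Equivalently f₂ = f₀ · (v − v_e)/(v + v_e).
Beat against the emitted tone: |f₂ − f₀| = 2v_e·f₀/(v + v_e) = 2 × 8 × 25591/1493 ≈ 274 Hz.

274 Hz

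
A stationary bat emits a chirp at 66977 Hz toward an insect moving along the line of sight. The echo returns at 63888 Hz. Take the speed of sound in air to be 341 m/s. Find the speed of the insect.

Double Doppler shift off a moving reflector: f₂ = f₀ · (v + u)/(v − u) (u > 0 toward emitter).
Rearranging, u = v · (f₂ − f₀)/(f₂ + f₀) = 341 × -3089/130865 ≈ -8.0 m/s.
So the insect is moving at 8.0 m/s away from the emitter.

8.0 m/s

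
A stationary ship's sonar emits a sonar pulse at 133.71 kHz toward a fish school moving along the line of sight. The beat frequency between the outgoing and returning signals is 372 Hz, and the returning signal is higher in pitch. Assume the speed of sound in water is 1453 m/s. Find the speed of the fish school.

Double Doppler shift off a moving reflector: f₂ = f₀ · (v + u)/(v − u) (u > 0 toward emitter).
Returning signal is higher, so f₂ = f₀ + Δf = 133710 + 372 = 134082 Hz.
Rearranging, u = v · (f₂ − f₀)/(f₂ + f₀) = 1453 × 372/267792 ≈ 2.02 m/s.
So the fish school is moving at 2.02 m/s toward the emitter.

2.02 m/s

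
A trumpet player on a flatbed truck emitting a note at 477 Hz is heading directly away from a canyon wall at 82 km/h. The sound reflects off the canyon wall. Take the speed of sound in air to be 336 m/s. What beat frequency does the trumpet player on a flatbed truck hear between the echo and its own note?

61 Hz

82 km/h = 22.78 m/s.
The canyon wall receives the sound from a moving source: f₁ = f₀ · v/(v + v_e) = 477 × 336/358.78 ≈ 446.7 Hz.
On the return leg the trumpet player on a flatbed truck is a moving observer: f₂ = f₁ · (v − v_e)/v = 446.7 × 313.22/336 ≈ 416.4 Hz.
Equivalently f₂ = f₀ · (v − v_e)/(v + v_e).
Beat against the emitted tone: |f₂ − f₀| = 2v_e·f₀/(v + v_e) = 2 × 22.78 × 477/358.78 ≈ 61 Hz.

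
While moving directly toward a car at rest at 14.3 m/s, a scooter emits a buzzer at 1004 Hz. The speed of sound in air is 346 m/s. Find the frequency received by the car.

Moving source, stationary observer: f' = f · v/(v − v_s) since the source is approaching.
f' = 1004 × 346/(346 − 14.3) = 1004 × 346/331.7 ≈ 1047 Hz.

1047 Hz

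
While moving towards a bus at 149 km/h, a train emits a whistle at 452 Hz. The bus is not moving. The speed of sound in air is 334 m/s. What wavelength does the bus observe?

64.7 cm

149 km/h = 41.39 m/s.
Only the source moves, toward the listener, so f' = f · v/(v − v_s).
f' = 452 × 334/(334 − 41.39) ≈ 516 Hz.
λ' = v/f' = 334/515.934 ≈ 64.7 cm.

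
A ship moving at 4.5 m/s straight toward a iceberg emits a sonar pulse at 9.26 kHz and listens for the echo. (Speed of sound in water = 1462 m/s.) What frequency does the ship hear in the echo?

9.32 kHz

The iceberg receives the sound from a moving source: f₁ = f₀ · v/(v − v_e) = 9.26 × 1462/1457.5 ≈ 9.29 kHz.
On the return leg the ship is a moving observer: f₂ = f₁ · (v + v_e)/v = 9.29 × 1466.5/1462 ≈ 9.32 kHz.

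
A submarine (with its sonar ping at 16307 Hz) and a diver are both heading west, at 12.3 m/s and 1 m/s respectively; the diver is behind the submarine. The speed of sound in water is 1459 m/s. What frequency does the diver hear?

The diver is behind, so the submarine is moving away from it while the diver is moving toward the submarine.
General Doppler shift: f' = f · (v + v_o)/(v + v_s).
f' = 16307 × (1459 + 1)/(1459 + 12.3) = 16307 × 1460/1471.3 ≈ 16182 Hz.

16182 Hz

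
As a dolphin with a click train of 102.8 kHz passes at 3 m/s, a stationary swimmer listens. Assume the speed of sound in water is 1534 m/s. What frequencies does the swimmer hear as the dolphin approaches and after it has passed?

Approaching: f₁ = f · v/(v − v_s) = 102.8 × 1534/1531 ≈ 103.0 kHz.
Receding: f₂ = f · v/(v + v_s) = 102.8 × 1534/1537 ≈ 102.6 kHz.

103.0 kHz approaching; 102.6 kHz receding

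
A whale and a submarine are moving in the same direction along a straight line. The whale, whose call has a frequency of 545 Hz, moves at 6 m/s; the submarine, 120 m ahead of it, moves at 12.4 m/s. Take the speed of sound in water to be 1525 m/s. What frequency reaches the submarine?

543 Hz

The submarine is ahead, so the whale is moving toward it while the submarine is moving away from the whale.
Both move, so f' = f · (v − v_o)/(v − v_s).
f' = 545 × (1525 − 12.4)/(1525 − 6) = 545 × 1512.6/1519 ≈ 543 Hz.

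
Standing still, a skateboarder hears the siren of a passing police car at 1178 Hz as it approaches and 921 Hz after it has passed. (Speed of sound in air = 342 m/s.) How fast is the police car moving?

42 m/s

f₁/f₂ = (v + v_s)/(v − v_s), so v_s = v · (f₁ − f₂)/(f₁ + f₂).
v_s = 342 × (1178 − 921)/(1178 + 921) = 342 × 257/2099 ≈ 42 m/s.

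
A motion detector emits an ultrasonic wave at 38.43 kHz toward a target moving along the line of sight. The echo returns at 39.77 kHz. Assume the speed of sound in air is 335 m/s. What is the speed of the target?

Double Doppler shift off a moving reflector: f₂ = f₀ · (v + u)/(v − u) (u > 0 toward emitter).
Rearranging, u = v · (f₂ − f₀)/(f₂ + f₀) = 335 × 1.34/78.20 ≈ 5.7 m/s.
So the target is moving at 5.7 m/s toward the emitter.

5.7 m/s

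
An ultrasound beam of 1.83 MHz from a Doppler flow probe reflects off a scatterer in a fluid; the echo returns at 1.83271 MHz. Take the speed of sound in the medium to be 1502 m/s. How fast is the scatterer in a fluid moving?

1.11 m/s

Double Doppler shift off a moving reflector: f₂ = f₀ · (v + u)/(v − u) (u > 0 toward emitter).
Rearranging, u = v · (f₂ − f₀)/(f₂ + f₀) = 1502 × 0.00271/3.66271 ≈ 1.11 m/s.
So the scatterer in a fluid is moving at 1.11 m/s toward the emitter.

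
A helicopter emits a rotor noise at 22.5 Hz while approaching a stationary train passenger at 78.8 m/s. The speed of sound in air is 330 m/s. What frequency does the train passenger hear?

Moving source, stationary observer: f' = f · v/(v − v_s) since the source is approaching.
f' = 22.5 × 330/(330 − 78.8) = 22.5 × 330/251.2 ≈ 29.6 Hz.

29.6 Hz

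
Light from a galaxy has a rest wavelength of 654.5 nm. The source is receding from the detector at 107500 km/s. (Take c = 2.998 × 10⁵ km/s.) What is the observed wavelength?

952.5 nm

β = v/c = 107500/299800 = 0.3586.
Relativistic Doppler for wavelength: λ' = λ₀ · √((1 + β)/(1 − β)).
λ' = 654.5 × √(1.3586/0.6414) = 654.5 × 1.45535 ≈ 952.5 nm.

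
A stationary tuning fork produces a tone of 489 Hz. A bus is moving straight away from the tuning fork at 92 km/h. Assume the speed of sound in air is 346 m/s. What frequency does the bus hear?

453 Hz

92 km/h = 25.56 m/s.
Moving observer, stationary source: f' = f · (v − v_o)/v.
f' = 489 × (346 − 25.56)/346 = 489 × 320.44/346 ≈ 453 Hz.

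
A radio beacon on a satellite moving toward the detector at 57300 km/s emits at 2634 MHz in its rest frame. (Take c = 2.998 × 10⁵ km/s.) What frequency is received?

3196.4 MHz

β = v/c = 57300/299800 = 0.1911.
Relativistic Doppler for frequency: f' = f₀ · √((1 + β)/(1 − β)).
f' = 2634 × √(1.1911/0.8089) = 2634 × 1.21350 ≈ 3196.4 MHz.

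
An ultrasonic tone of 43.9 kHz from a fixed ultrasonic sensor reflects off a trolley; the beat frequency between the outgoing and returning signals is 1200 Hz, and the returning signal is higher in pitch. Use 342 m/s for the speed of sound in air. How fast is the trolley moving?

Double Doppler shift off a moving reflector: f₂ = f₀ · (v + u)/(v − u) (u > 0 toward emitter).
Returning signal is higher, so f₂ = f₀ + Δf = 43900 + 1200 = 45100 Hz.
Rearranging, u = v · (f₂ − f₀)/(f₂ + f₀) = 342 × 1200/89000 ≈ 4.6 m/s.
So the trolley is moving at 4.6 m/s toward the emitter.

4.6 m/s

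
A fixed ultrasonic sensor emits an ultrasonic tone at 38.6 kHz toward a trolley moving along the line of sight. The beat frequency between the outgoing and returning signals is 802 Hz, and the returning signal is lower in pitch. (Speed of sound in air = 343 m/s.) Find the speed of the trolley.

3.6 m/s

Double Doppler shift off a moving reflector: f₂ = f₀ · (v + u)/(v − u) (u > 0 toward emitter).
Returning signal is lower, so f₂ = f₀ − Δf = 38600 − 802 = 37798 Hz.
Rearranging, u = v · (f₂ − f₀)/(f₂ + f₀) = 343 × -802/76398 ≈ -3.6 m/s.
So the trolley is moving at 3.6 m/s away from the emitter.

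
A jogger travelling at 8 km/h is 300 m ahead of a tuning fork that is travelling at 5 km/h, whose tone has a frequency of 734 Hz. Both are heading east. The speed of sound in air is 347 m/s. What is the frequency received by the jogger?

5 km/h = 1.389 m/s; 8 km/h = 2.222 m/s.
The jogger is ahead, so the tuning fork is moving toward it while the jogger is moving away from the tuning fork.
General Doppler shift: f' = f · (v − v_o)/(v − v_s).
f' = 734 × (347 − 2.222)/(347 − 1.389) = 734 × 344.78/345.61 ≈ 732 Hz.

732 Hz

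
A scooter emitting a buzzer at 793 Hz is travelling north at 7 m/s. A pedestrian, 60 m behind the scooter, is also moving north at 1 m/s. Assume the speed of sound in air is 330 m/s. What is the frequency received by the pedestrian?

779 Hz

The pedestrian is behind, so the scooter is moving away from it while the pedestrian is moving toward the scooter.
Both move, so f' = f · (v + v_o)/(v + v_s).
f' = 793 × (330 + 1)/(330 + 7) = 793 × 331/337 ≈ 779 Hz.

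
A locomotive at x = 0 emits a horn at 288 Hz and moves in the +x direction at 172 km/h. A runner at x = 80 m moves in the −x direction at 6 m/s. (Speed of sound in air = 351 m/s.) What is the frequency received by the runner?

339 Hz

172 km/h = 47.78 m/s.
The observer lies on the +x side, so the source is heading toward the observer and the observer is heading toward the source.
General Doppler shift: f' = f · (v + v_o)/(v − v_s).
f' = 288 × (351 + 6)/(351 − 47.78) = 288 × 357/303.22 ≈ 339 Hz.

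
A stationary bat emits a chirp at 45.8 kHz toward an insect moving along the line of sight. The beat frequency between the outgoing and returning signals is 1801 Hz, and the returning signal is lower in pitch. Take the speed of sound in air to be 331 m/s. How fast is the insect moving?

6.6 m/s

Double Doppler shift off a moving reflector: f₂ = f₀ · (v + u)/(v − u) (u > 0 toward emitter).
Returning signal is lower, so f₂ = f₀ − Δf = 45800 − 1801 = 43999 Hz.
Rearranging, u = v · (f₂ − f₀)/(f₂ + f₀) = 331 × -1801/89799 ≈ -6.6 m/s.
So the insect is moving at 6.6 m/s away from the emitter.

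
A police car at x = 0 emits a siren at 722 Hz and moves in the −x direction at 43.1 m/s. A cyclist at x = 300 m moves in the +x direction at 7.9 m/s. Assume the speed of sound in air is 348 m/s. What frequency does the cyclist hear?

The observer lies on the +x side, so the source is heading away from the observer and the observer is heading away from the source.
Both move, so f' = f · (v − v_o)/(v + v_s).
f' = 722 × (348 − 7.9)/(348 + 43.1) = 722 × 340.1/391.1 ≈ 628 Hz.

628 Hz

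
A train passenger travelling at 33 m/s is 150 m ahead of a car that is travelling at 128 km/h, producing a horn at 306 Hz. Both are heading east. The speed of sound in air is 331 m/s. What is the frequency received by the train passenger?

128 km/h = 35.56 m/s.
The train passenger is ahead, so the car is moving toward it while the train passenger is moving away from the car.
Both move, so f' = f · (v − v_o)/(v − v_s).
f' = 306 × (331 − 33)/(331 − 35.56) = 306 × 298/295.44 ≈ 309 Hz.

309 Hz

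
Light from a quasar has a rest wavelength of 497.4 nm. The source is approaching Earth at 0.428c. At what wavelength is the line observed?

Relativistic Doppler for wavelength: λ' = λ₀ · √((1 − β)/(1 + β)).
λ' = 497.4 × √(0.5720/1.4280) = 497.4 × 0.63290 ≈ 314.8 nm.

314.8 nm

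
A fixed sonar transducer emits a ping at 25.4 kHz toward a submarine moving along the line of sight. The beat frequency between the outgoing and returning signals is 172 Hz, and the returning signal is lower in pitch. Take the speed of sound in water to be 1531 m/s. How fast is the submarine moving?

Double Doppler shift off a moving reflector: f₂ = f₀ · (v + u)/(v − u) (u > 0 toward emitter).
Returning signal is lower, so f₂ = f₀ − Δf = 25400 − 172 = 25228 Hz.
Rearranging, u = v · (f₂ − f₀)/(f₂ + f₀) = 1531 × -172/50628 ≈ -5.2 m/s.
So the submarine is moving at 5.2 m/s away from the emitter.

5.2 m/s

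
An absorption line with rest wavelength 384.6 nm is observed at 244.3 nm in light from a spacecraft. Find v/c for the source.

λ'/λ₀ = 0.6352 < 1 (blueshift), so the source is approaching.
λ'/λ₀ = √((1 − β)/(1 + β)) for an approaching source ⇒ β = (1 − r²)/(1 + r²) with r = λ'/λ₀.
β = (1 − 0.4035)/(1 + 0.4035) ≈ 0.425.

0.425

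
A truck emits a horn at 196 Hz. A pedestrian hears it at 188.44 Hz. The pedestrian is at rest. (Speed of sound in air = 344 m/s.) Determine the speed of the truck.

13.8 m/s

f' < f, so the truck is receding.
f' = f · v/(v + v_s) ⇒ v_s = v · |1 − f/f'|.
v_s = 344 × |1 − 196/188.44| = 344 × 0.04012 ≈ 13.8 m/s.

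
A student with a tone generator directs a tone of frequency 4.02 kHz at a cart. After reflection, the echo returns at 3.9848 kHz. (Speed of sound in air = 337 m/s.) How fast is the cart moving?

1.48 m/s

Double Doppler shift off a moving reflector: f₂ = f₀ · (v + u)/(v − u) (u > 0 toward emitter).
Rearranging, u = v · (f₂ − f₀)/(f₂ + f₀) = 337 × -0.0352/8.0048 ≈ -1.48 m/s.
So the cart is moving at 1.48 m/s away from the emitter.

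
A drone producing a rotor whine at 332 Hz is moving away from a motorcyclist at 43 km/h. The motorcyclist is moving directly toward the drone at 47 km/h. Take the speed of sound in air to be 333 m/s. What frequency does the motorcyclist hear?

333 Hz

43 km/h = 11.94 m/s; 47 km/h = 13.06 m/s.
Both move, so f' = f · (v + v_o)/(v + v_s).
f' = 332 × (333 + 13.06)/(333 + 11.94) = 332 × 346.06/344.94 ≈ 333 Hz.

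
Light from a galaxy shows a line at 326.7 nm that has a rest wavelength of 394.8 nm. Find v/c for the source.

0.187c

λ'/λ₀ = 0.8275 < 1 (blueshift), so the source is approaching.
λ'/λ₀ = √((1 − β)/(1 + β)) for an approaching source ⇒ β = (1 − r²)/(1 + r²) with r = λ'/λ₀.
β = (1 − 0.6848)/(1 + 0.6848) ≈ 0.187.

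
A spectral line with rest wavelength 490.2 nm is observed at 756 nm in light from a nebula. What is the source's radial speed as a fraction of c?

λ'/λ₀ = 1.5422 > 1 (redshift), so the source is receding.
λ'/λ₀ = √((1 + β)/(1 − β)) for a receding source ⇒ β = (r² − 1)/(r² + 1) with r = λ'/λ₀.
β = (2.3785 − 1)/(2.3785 + 1) ≈ 0.408.

0.408c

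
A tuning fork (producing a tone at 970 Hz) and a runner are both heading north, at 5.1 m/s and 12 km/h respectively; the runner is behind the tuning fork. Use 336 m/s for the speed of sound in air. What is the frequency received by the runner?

965 Hz

12 km/h = 3.333 m/s.
The runner is behind, so the tuning fork is moving away from it while the runner is moving toward the tuning fork.
General Doppler shift: f' = f · (v + v_o)/(v + v_s).
f' = 970 × (336 + 3.333)/(336 + 5.1) = 970 × 339.33/341.1 ≈ 965 Hz.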